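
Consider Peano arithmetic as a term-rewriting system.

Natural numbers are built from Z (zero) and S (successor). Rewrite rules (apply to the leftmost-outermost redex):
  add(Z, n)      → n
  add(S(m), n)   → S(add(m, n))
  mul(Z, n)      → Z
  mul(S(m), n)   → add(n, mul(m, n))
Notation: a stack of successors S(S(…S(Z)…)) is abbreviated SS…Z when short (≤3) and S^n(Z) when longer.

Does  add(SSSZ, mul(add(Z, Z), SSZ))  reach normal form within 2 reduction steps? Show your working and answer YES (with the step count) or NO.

Answer: NO — after 2 steps the term is S(S(add(SZ, mul(add(Z, Z), SSZ)))), not yet normal

Reduction:
  start: add(SSSZ, mul(add(Z, Z), SSZ))
  →1  S(add(SSZ, mul(add(Z, Z), SSZ)))
  →2  S(S(add(SZ, mul(add(Z, Z), SSZ))))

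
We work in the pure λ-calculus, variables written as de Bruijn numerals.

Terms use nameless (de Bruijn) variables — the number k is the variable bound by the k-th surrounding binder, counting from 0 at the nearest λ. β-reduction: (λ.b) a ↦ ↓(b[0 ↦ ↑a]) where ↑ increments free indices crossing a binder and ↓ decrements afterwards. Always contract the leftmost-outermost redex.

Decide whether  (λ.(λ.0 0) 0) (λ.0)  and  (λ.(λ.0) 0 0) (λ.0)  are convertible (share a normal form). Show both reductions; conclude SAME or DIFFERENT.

Answer: SAME — A ⇓ λ.0, B ⇓ λ.0

Working:
Term A:
  start: (λ.(λ.0 0) 0) (λ.0)
  →1  (λ.0 0) (λ.0)
  →2  (λ.0) (λ.0)
  →3  λ.0

Term B:
  start: (λ.(λ.0) 0 0) (λ.0)
  →1  (λ.0) (λ.0) (λ.0)
  →2  (λ.0) (λ.0)
  →3  λ.0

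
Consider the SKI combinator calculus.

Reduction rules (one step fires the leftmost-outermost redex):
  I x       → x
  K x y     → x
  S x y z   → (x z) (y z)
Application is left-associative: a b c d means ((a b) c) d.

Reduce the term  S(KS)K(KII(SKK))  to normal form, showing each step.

Answer: normal form = S(K(SKK))  (in 4 steps)

Reduction:
  start: S(KS)K(KII(SKK))
  [1] KS(KII(SKK))(K(KII(SKK)))
  [2] S(K(KII(SKK)))
  [3] S(K(I(SKK)))
  [4] S(K(SKK))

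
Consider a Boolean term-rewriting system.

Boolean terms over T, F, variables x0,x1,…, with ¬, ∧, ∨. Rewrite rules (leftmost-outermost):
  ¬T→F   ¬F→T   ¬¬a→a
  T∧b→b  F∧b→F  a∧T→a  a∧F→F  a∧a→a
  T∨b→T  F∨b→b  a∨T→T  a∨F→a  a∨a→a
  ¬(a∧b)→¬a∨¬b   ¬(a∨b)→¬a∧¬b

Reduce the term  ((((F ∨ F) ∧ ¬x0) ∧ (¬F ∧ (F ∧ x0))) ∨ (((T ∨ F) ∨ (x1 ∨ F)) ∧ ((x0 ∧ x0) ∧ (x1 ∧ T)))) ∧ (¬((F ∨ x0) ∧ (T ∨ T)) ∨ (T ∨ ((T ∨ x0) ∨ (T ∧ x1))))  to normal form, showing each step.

Answer: normal form = x0 ∧ x1  (in 20 steps)

Working:
  start: ((((F ∨ F) ∧ ¬x0) ∧ (¬F ∧ (F ∧ x0))) ∨ (((T ∨ F) ∨ (x1 ∨ F)) ∧ ((x0 ∧ x0) ∧ (x1 ∧ T)))) ∧ (¬((F ∨ x0) ∧ (T ∨ T)) ∨ (T ∨ ((T ∨ x0) ∨ (T ∧ x1))))
  →1  (((F ∧ ¬x0) ∧ (¬F ∧ (F ∧ x0))) ∨ (((T ∨ F) ∨ (x1 ∨ F)) ∧ ((x0 ∧ x0) ∧ (x1 ∧ T)))) ∧ (¬((F ∨ x0) ∧ (T ∨ T)) ∨ (T ∨ ((T ∨ x0) ∨ (T ∧ x1))))
  →2  ((F ∧ (¬F ∧ (F ∧ x0))) ∨ (((T ∨ F) ∨ (x1 ∨ F)) ∧ ((x0 ∧ x0) ∧ (x1 ∧ T)))) ∧ (¬((F ∨ x0) ∧ (T ∨ T)) ∨ (T ∨ ((T ∨ x0) ∨ (T ∧ x1))))
  →3  (F ∨ (((T ∨ F) ∨ (x1 ∨ F)) ∧ ((x0 ∧ x0) ∧ (x1 ∧ T)))) ∧ (¬((F ∨ x0) ∧ (T ∨ T)) ∨ (T ∨ ((T ∨ x0) ∨ (T ∧ x1))))
  →4  (((T ∨ F) ∨ (x1 ∨ F)) ∧ ((x0 ∧ x0) ∧ (x1 ∧ T))) ∧ (¬((F ∨ x0) ∧ (T ∨ T)) ∨ (T ∨ ((T ∨ x0) ∨ (T ∧ x1))))
  →5  ((T ∨ (x1 ∨ F)) ∧ ((x0 ∧ x0) ∧ (x1 ∧ T))) ∧ (¬((F ∨ x0) ∧ (T ∨ T)) ∨ (T ∨ ((T ∨ x0) ∨ (T ∧ x1))))
  →6  (T ∧ ((x0 ∧ x0) ∧ (x1 ∧ T))) ∧ (¬((F ∨ x0) ∧ (T ∨ T)) ∨ (T ∨ ((T ∨ x0) ∨ (T ∧ x1))))
  →7  ((x0 ∧ x0) ∧ (x1 ∧ T)) ∧ (¬((F ∨ x0) ∧ (T ∨ T)) ∨ (T ∨ ((T ∨ x0) ∨ (T ∧ x1))))
  →8  (x0 ∧ (x1 ∧ T)) ∧ (¬((F ∨ x0) ∧ (T ∨ T)) ∨ (T ∨ ((T ∨ x0) ∨ (T ∧ x1))))
  →9  (x0 ∧ x1) ∧ (¬((F ∨ x0) ∧ (T ∨ T)) ∨ (T ∨ ((T ∨ x0) ∨ (T ∧ x1))))
  →10  (x0 ∧ x1) ∧ ((¬(F ∨ x0) ∨ ¬(T ∨ T)) ∨ (T ∨ ((T ∨ x0) ∨ (T ∧ x1))))
  →11  (x0 ∧ x1) ∧ (((¬F ∧ ¬x0) ∨ ¬(T ∨ T)) ∨ (T ∨ ((T ∨ x0) ∨ (T ∧ x1))))
  →12  (x0 ∧ x1) ∧ (((T ∧ ¬x0) ∨ ¬(T ∨ T)) ∨ (T ∨ ((T ∨ x0) ∨ (T ∧ x1))))
  →13  (x0 ∧ x1) ∧ ((¬x0 ∨ ¬(T ∨ T)) ∨ (T ∨ ((T ∨ x0) ∨ (T ∧ x1))))
  →14  (x0 ∧ x1) ∧ ((¬x0 ∨ (¬T ∧ ¬T)) ∨ (T ∨ ((T ∨ x0) ∨ (T ∧ x1))))
  →15  (x0 ∧ x1) ∧ ((¬x0 ∨ ¬T) ∨ (T ∨ ((T ∨ x0) ∨ (T ∧ x1))))
  →16  (x0 ∧ x1) ∧ ((¬x0 ∨ F) ∨ (T ∨ ((T ∨ x0) ∨ (T ∧ x1))))
  →17  (x0 ∧ x1) ∧ (¬x0 ∨ (T ∨ ((T ∨ x0) ∨ (T ∧ x1))))
  →18  (x0 ∧ x1) ∧ (¬x0 ∨ T)
  →19  (x0 ∧ x1) ∧ T
  →20  x0 ∧ x1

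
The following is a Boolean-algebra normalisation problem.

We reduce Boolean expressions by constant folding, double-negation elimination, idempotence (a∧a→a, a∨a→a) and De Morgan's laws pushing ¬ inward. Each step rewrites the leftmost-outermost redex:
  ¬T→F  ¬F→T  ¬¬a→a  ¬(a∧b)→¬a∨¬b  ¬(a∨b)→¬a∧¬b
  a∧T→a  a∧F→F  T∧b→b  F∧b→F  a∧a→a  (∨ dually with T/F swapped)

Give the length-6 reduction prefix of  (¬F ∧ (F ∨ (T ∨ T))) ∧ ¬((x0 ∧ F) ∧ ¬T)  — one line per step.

  start: (¬F ∧ (F ∨ (T ∨ T))) ∧ ¬((x0 ∧ F) ∧ ¬T)
  [1] (T ∧ (F ∨ (T ∨ T))) ∧ ¬((x0 ∧ F) ∧ ¬T)
  [2] (F ∨ (T ∨ T)) ∧ ¬((x0 ∧ F) ∧ ¬T)
  [3] (T ∨ T) ∧ ¬((x0 ∧ F) ∧ ¬T)
  [4] T ∧ ¬((x0 ∧ F) ∧ ¬T)
  [5] ¬((x0 ∧ F) ∧ ¬T)
  [6] ¬(x0 ∧ F) ∨ ¬¬T

Answer: after 6 steps: ¬(x0 ∧ F) ∨ ¬¬T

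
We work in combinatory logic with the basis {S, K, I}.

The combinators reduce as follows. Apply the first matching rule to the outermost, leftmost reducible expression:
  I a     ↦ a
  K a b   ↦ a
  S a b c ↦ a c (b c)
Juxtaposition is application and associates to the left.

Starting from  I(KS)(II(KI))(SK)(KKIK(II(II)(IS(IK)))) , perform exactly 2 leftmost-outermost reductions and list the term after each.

  start: I(KS)(II(KI))(SK)(KKIK(II(II)(IS(IK))))
  [1] KS(II(KI))(SK)(KKIK(II(II)(IS(IK))))
  [2] S(SK)(KKIK(II(II)(IS(IK))))

Answer: after 2 steps: S(SK)(KKIK(II(II)(IS(IK))))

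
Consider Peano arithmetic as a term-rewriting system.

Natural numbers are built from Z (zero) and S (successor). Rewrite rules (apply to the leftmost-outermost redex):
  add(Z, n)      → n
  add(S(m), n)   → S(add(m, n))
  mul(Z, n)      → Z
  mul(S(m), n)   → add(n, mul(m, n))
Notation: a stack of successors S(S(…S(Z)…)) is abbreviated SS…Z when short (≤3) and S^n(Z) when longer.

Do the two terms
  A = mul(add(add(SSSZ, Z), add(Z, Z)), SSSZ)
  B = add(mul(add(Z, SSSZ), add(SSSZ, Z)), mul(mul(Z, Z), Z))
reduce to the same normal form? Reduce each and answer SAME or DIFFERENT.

Answer: SAME — A ⇓ S^9(Z), B ⇓ S^9(Z)

Reduction:
Term A:
  start: mul(add(add(SSSZ, Z), add(Z, Z)), SSSZ)
  [1] mul(add(S(add(SSZ, Z)), add(Z, Z)), SSSZ)
  [2] mul(S(add(add(SSZ, Z), add(Z, Z))), SSSZ)
  [3] add(SSSZ, mul(add(add(SSZ, Z), add(Z, Z)), SSSZ))
  [4] S(add(SSZ, mul(add(add(SSZ, Z), add(Z, Z)), SSSZ)))
  [5] S(S(add(SZ, mul(add(add(SSZ, Z), add(Z, Z)), SSSZ))))
  [6] S(S(S(add(Z, mul(add(add(SSZ, Z), add(Z, Z)), SSSZ)))))
  [7] S(S(S(mul(add(add(SSZ, Z), add(Z, Z)), SSSZ))))
  [8] S(S(S(mul(add(S(add(SZ, Z)), add(Z, Z)), SSSZ))))
  [9] S(S(S(mul(S(add(add(SZ, Z), add(Z, Z))), SSSZ))))
  [10] S(S(S(add(SSSZ, mul(add(add(SZ, Z), add(Z, Z)), SSSZ)))))
  [11] S(S(S(S(add(SSZ, mul(add(add(SZ, Z), add(Z, Z)), SSSZ))))))
  [12] S(S(S(S(S(add(SZ, mul(add(add(SZ, Z), add(Z, Z)), SSSZ)))))))
  [13] S(S(S(S(S(S(add(Z, mul(add(add(SZ, Z), add(Z, Z)), SSSZ))))))))
  [14] S(S(S(S(S(S(mul(add(add(SZ, Z), add(Z, Z)), SSSZ)))))))
  [15] S(S(S(S(S(S(mul(add(S(add(Z, Z)), add(Z, Z)), SSSZ)))))))
  [16] S(S(S(S(S(S(mul(S(add(add(Z, Z), add(Z, Z))), SSSZ)))))))
  [17] S(S(S(S(S(S(add(SSSZ, mul(add(add(Z, Z), add(Z, Z)), SSSZ))))))))
  [18] S(S(S(S(S(S(S(add(SSZ, mul(add(add(Z, Z), add(Z, Z)), SSSZ)))))))))
  [19] S(S(S(S(S(S(S(S(add(SZ, mul(add(add(Z, Z), add(Z, Z)), SSSZ))))))))))
  [20] S(S(S(S(S(S(S(S(S(add(Z, mul(add(add(Z, Z), add(Z, Z)), SSSZ)))))))))))
  [21] S(S(S(S(S(S(S(S(S(mul(add(add(Z, Z), add(Z, Z)), SSSZ))))))))))
  [22] S(S(S(S(S(S(S(S(S(mul(add(Z, add(Z, Z)), SSSZ))))))))))
  [23] S(S(S(S(S(S(S(S(S(mul(add(Z, Z), SSSZ))))))))))
  [24] S(S(S(S(S(S(S(S(S(mul(Z, SSSZ))))))))))
  [25] S^9(Z)

Term B:
  start: add(mul(add(Z, SSSZ), add(SSSZ, Z)), mul(mul(Z, Z), Z))
  [1] add(mul(SSSZ, add(SSSZ, Z)), mul(mul(Z, Z), Z))
  [2] add(add(add(SSSZ, Z), mul(SSZ, add(SSSZ, Z))), mul(mul(Z, Z), Z))
  [3] add(add(S(add(SSZ, Z)), mul(SSZ, add(SSSZ, Z))), mul(mul(Z, Z), Z))
  [4] add(S(add(add(SSZ, Z), mul(SSZ, add(SSSZ, Z)))), mul(mul(Z, Z), Z))
  [5] S(add(add(add(SSZ, Z), mul(SSZ, add(SSSZ, Z))), mul(mul(Z, Z), Z)))
  [6] S(add(add(S(add(SZ, Z)), mul(SSZ, add(SSSZ, Z))), mul(mul(Z, Z), Z)))
  [7] S(add(S(add(add(SZ, Z), mul(SSZ, add(SSSZ, Z)))), mul(mul(Z, Z), Z)))
  [8] S(S(add(add(add(SZ, Z), mul(SSZ, add(SSSZ, Z))), mul(mul(Z, Z), Z))))
  [9] S(S(add(add(S(add(Z, Z)), mul(SSZ, add(SSSZ, Z))), mul(mul(Z, Z), Z))))
  [10] S(S(add(S(add(add(Z, Z), mul(SSZ, add(SSSZ, Z)))), mul(mul(Z, Z), Z))))
  [11] S(S(S(add(add(add(Z, Z), mul(SSZ, add(SSSZ, Z))), mul(mul(Z, Z), Z)))))
  [12] S(S(S(add(add(Z, mul(SSZ, add(SSSZ, Z))), mul(mul(Z, Z), Z)))))
  [13] S(S(S(add(mul(SSZ, add(SSSZ, Z)), mul(mul(Z, Z), Z)))))
  [14] S(S(S(add(add(add(SSSZ, Z), mul(SZ, add(SSSZ, Z))), mul(mul(Z, Z), Z)))))
  [15] S(S(S(add(add(S(add(SSZ, Z)), mul(SZ, add(SSSZ, Z))), mul(mul(Z, Z), Z)))))
  [16] S(S(S(add(S(add(add(SSZ, Z), mul(SZ, add(SSSZ, Z)))), mul(mul(Z, Z), Z)))))
  [17] S(S(S(S(add(add(add(SSZ, Z), mul(SZ, add(SSSZ, Z))), mul(mul(Z, Z), Z))))))
  [18] S(S(S(S(add(add(S(add(SZ, Z)), mul(SZ, add(SSSZ, Z))), mul(mul(Z, Z), Z))))))
  [19] S(S(S(S(add(S(add(add(SZ, Z), mul(SZ, add(SSSZ, Z)))), mul(mul(Z, Z), Z))))))
  [20] S(S(S(S(S(add(add(add(SZ, Z), mul(SZ, add(SSSZ, Z))), mul(mul(Z, Z), Z)))))))
  [21] S(S(S(S(S(add(add(S(add(Z, Z)), mul(SZ, add(SSSZ, Z))), mul(mul(Z, Z), Z)))))))
  [22] S(S(S(S(S(add(S(add(add(Z, Z), mul(SZ, add(SSSZ, Z)))), mul(mul(Z, Z), Z)))))))
  [23] S(S(S(S(S(S(add(add(add(Z, Z), mul(SZ, add(SSSZ, Z))), mul(mul(Z, Z), Z))))))))
  [24] S(S(S(S(S(S(add(add(Z, mul(SZ, add(SSSZ, Z))), mul(mul(Z, Z), Z))))))))
  [25] S(S(S(S(S(S(add(mul(SZ, add(SSSZ, Z)), mul(mul(Z, Z), Z))))))))
  [26] S(S(S(S(S(S(add(add(add(SSSZ, Z), mul(Z, add(SSSZ, Z))), mul(mul(Z, Z), Z))))))))
  [27] S(S(S(S(S(S(add(add(S(add(SSZ, Z)), mul(Z, add(SSSZ, Z))), mul(mul(Z, Z), Z))))))))
  [28] S(S(S(S(S(S(add(S(add(add(SSZ, Z), mul(Z, add(SSSZ, Z)))), mul(mul(Z, Z), Z))))))))
  [29] S(S(S(S(S(S(S(add(add(add(SSZ, Z), mul(Z, add(SSSZ, Z))), mul(mul(Z, Z), Z)))))))))
  [30] S(S(S(S(S(S(S(add(add(S(add(SZ, Z)), mul(Z, add(SSSZ, Z))), mul(mul(Z, Z), Z)))))))))
  [31] S(S(S(S(S(S(S(add(S(add(add(SZ, Z), mul(Z, add(SSSZ, Z)))), mul(mul(Z, Z), Z)))))))))
  [32] S(S(S(S(S(S(S(S(add(add(add(SZ, Z), mul(Z, add(SSSZ, Z))), mul(mul(Z, Z), Z))))))))))
  [33] S(S(S(S(S(S(S(S(add(add(S(add(Z, Z)), mul(Z, add(SSSZ, Z))), mul(mul(Z, Z), Z))))))))))
  [34] S(S(S(S(S(S(S(S(add(S(add(add(Z, Z), mul(Z, add(SSSZ, Z)))), mul(mul(Z, Z), Z))))))))))
  [35] S(S(S(S(S(S(S(S(S(add(add(add(Z, Z), mul(Z, add(SSSZ, Z))), mul(mul(Z, Z), Z)))))))))))
  [36] S(S(S(S(S(S(S(S(S(add(add(Z, mul(Z, add(SSSZ, Z))), mul(mul(Z, Z), Z)))))))))))
  [37] S(S(S(S(S(S(S(S(S(add(mul(Z, add(SSSZ, Z)), mul(mul(Z, Z), Z)))))))))))
  [38] S(S(S(S(S(S(S(S(S(add(Z, mul(mul(Z, Z), Z)))))))))))
  [39] S(S(S(S(S(S(S(S(S(mul(mul(Z, Z), Z))))))))))
  [40] S(S(S(S(S(S(S(S(S(mul(Z, Z))))))))))
  [41] S^9(Z)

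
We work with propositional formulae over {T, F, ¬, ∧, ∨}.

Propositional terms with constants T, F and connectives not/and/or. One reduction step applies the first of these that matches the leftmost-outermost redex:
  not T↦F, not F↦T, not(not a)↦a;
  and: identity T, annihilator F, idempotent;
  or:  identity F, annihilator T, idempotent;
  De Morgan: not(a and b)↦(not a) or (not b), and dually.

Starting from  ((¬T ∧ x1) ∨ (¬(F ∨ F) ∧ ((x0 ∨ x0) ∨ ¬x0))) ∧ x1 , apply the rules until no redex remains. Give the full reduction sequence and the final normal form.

  start: ((¬T ∧ x1) ∨ (¬(F ∨ F) ∧ ((x0 ∨ x0) ∨ ¬x0))) ∧ x1
  →1  ((F ∧ x1) ∨ (¬(F ∨ F) ∧ ((x0 ∨ x0) ∨ ¬x0))) ∧ x1
  →2  (F ∨ (¬(F ∨ F) ∧ ((x0 ∨ x0) ∨ ¬x0))) ∧ x1
  →3  (¬(F ∨ F) ∧ ((x0 ∨ x0) ∨ ¬x0)) ∧ x1
  →4  ((¬F ∧ ¬F) ∧ ((x0 ∨ x0) ∨ ¬x0)) ∧ x1
  →5  (¬F ∧ ((x0 ∨ x0) ∨ ¬x0)) ∧ x1
  →6  (T ∧ ((x0 ∨ x0) ∨ ¬x0)) ∧ x1
  →7  ((x0 ∨ x0) ∨ ¬x0) ∧ x1
  →8  (x0 ∨ ¬x0) ∧ x1

Answer: normal form = (x0 ∨ ¬x0) ∧ x1  (in 8 steps)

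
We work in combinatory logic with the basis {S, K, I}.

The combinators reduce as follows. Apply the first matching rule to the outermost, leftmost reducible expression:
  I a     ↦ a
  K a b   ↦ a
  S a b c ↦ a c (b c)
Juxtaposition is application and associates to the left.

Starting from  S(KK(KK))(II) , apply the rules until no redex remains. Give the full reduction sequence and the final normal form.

Answer: normal form = SKI  (in 2 steps)

Reduction:
  start: S(KK(KK))(II)
  [1] SK(II)
  [2] SKI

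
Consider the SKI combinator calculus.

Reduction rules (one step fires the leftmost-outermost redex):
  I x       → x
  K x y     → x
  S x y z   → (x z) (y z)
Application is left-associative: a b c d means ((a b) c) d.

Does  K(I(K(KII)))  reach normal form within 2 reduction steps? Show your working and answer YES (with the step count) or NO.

  start: K(I(K(KII)))
  [1] K(K(KII))
  [2] K(KI)

Answer: YES — reaches normal form K(KI) in 2 ≤ 2 steps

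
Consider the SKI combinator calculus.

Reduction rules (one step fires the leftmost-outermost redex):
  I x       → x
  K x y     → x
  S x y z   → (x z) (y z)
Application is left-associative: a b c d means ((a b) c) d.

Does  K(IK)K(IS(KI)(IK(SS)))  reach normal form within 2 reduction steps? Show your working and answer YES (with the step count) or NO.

Answer: NO — after 2 steps the term is K(IS(KI)(IK(SS))), not yet normal

Reduction:
  start: K(IK)K(IS(KI)(IK(SS)))
  →1  IK(IS(KI)(IK(SS)))
  →2  K(IS(KI)(IK(SS)))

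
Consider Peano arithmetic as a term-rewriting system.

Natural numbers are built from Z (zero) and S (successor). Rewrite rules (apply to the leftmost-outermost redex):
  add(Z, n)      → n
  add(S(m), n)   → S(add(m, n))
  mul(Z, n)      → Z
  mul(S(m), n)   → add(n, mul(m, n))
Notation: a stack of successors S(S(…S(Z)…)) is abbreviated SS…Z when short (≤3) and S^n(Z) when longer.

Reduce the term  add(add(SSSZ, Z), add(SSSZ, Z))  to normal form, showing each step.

  start: add(add(SSSZ, Z), add(SSSZ, Z))
  step 1: add(S(add(SSZ, Z)), add(SSSZ, Z))
  step 2: S(add(add(SSZ, Z), add(SSSZ, Z)))
  step 3: S(add(S(add(SZ, Z)), add(SSSZ, Z)))
  step 4: S(S(add(add(SZ, Z), add(SSSZ, Z))))
  step 5: S(S(add(S(add(Z, Z)), add(SSSZ, Z))))
  step 6: S(S(S(add(add(Z, Z), add(SSSZ, Z)))))
  step 7: S(S(S(add(Z, add(SSSZ, Z)))))
  step 8: S(S(S(add(SSSZ, Z))))
  step 9: S(S(S(S(add(SSZ, Z)))))
  step 10: S(S(S(S(S(add(SZ, Z))))))
  step 11: S(S(S(S(S(S(add(Z, Z)))))))
  step 12: S^6(Z)

Answer: normal form = S^6(Z)  (in 12 steps)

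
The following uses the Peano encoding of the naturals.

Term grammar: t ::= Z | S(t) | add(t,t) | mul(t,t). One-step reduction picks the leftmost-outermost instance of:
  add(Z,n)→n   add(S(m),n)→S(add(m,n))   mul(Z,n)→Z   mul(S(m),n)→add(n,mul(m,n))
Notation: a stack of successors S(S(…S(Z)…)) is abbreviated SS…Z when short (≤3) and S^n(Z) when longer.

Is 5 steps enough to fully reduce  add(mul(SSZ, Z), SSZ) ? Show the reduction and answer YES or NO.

  start: add(mul(SSZ, Z), SSZ)
  [1] add(add(Z, mul(SZ, Z)), SSZ)
  [2] add(mul(SZ, Z), SSZ)
  [3] add(add(Z, mul(Z, Z)), SSZ)
  [4] add(mul(Z, Z), SSZ)
  [5] add(Z, SSZ)

Answer: NO — after 5 steps the term is add(Z, SSZ), not yet normal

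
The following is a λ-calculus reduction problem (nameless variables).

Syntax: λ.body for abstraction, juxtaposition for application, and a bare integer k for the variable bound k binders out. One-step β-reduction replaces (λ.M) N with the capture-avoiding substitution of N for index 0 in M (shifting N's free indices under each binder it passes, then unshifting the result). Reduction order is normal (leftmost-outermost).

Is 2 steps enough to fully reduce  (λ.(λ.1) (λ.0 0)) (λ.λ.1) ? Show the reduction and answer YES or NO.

  start: (λ.(λ.1) (λ.0 0)) (λ.λ.1)
  step 1: (λ.λ.λ.1) (λ.0 0)
  step 2: λ.λ.1

Answer: YES — reaches normal form λ.λ.1 in 2 ≤ 2 steps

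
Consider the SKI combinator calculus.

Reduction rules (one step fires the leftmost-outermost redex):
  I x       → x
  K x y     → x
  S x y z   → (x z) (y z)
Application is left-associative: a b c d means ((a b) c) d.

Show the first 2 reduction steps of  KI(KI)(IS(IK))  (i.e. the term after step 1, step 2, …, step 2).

Answer: after 2 steps: IS(IK)

Reduction:
  start: KI(KI)(IS(IK))
  [1] I(IS(IK))
  [2] IS(IK)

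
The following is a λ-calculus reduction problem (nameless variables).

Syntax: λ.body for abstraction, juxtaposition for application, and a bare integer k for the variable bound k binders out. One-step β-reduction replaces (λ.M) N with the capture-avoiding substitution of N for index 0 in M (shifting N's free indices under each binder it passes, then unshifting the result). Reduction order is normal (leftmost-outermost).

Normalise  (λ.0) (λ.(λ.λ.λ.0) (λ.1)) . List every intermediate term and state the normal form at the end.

Answer: normal form = λ.λ.λ.0  (in 2 steps)

Reduction:
  start: (λ.0) (λ.(λ.λ.λ.0) (λ.1))
  step 1: λ.(λ.λ.λ.0) (λ.1)
  step 2: λ.λ.λ.0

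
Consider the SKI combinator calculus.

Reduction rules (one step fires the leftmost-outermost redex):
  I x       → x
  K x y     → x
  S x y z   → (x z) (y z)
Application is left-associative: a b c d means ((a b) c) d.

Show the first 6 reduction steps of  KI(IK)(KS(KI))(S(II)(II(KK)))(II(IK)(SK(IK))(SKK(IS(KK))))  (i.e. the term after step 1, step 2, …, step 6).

Answer: after 6 steps: S(SI(KK))(II(IK)(SK(IK))(SKK(IS(KK))))

Reduction:
  start: KI(IK)(KS(KI))(S(II)(II(KK)))(II(IK)(SK(IK))(SKK(IS(KK))))
  →1  I(KS(KI))(S(II)(II(KK)))(II(IK)(SK(IK))(SKK(IS(KK))))
  →2  KS(KI)(S(II)(II(KK)))(II(IK)(SK(IK))(SKK(IS(KK))))
  →3  S(S(II)(II(KK)))(II(IK)(SK(IK))(SKK(IS(KK))))
  →4  S(SI(II(KK)))(II(IK)(SK(IK))(SKK(IS(KK))))
  →5  S(SI(I(KK)))(II(IK)(SK(IK))(SKK(IS(KK))))
  →6  S(SI(KK))(II(IK)(SK(IK))(SKK(IS(KK))))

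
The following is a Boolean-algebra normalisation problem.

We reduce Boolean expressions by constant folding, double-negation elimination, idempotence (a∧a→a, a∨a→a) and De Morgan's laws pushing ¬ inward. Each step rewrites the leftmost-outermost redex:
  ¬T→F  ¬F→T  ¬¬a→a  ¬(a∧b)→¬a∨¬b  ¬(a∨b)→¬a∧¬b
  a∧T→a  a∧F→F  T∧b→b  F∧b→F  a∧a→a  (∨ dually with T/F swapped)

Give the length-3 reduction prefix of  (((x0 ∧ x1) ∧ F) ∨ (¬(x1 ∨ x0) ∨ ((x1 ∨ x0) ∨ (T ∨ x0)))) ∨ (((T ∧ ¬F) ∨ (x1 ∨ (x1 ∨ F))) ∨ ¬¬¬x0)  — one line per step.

  start: (((x0 ∧ x1) ∧ F) ∨ (¬(x1 ∨ x0) ∨ ((x1 ∨ x0) ∨ (T ∨ x0)))) ∨ (((T ∧ ¬F) ∨ (x1 ∨ (x1 ∨ F))) ∨ ¬¬¬x0)
  step 1: (F ∨ (¬(x1 ∨ x0) ∨ ((x1 ∨ x0) ∨ (T ∨ x0)))) ∨ (((T ∧ ¬F) ∨ (x1 ∨ (x1 ∨ F))) ∨ ¬¬¬x0)
  step 2: (¬(x1 ∨ x0) ∨ ((x1 ∨ x0) ∨ (T ∨ x0))) ∨ (((T ∧ ¬F) ∨ (x1 ∨ (x1 ∨ F))) ∨ ¬¬¬x0)
  step 3: ((¬x1 ∧ ¬x0) ∨ ((x1 ∨ x0) ∨ (T ∨ x0))) ∨ (((T ∧ ¬F) ∨ (x1 ∨ (x1 ∨ F))) ∨ ¬¬¬x0)

Answer: after 3 steps: ((¬x1 ∧ ¬x0) ∨ ((x1 ∨ x0) ∨ (T ∨ x0))) ∨ (((T ∧ ¬F) ∨ (x1 ∨ (x1 ∨ F))) ∨ ¬¬¬x0)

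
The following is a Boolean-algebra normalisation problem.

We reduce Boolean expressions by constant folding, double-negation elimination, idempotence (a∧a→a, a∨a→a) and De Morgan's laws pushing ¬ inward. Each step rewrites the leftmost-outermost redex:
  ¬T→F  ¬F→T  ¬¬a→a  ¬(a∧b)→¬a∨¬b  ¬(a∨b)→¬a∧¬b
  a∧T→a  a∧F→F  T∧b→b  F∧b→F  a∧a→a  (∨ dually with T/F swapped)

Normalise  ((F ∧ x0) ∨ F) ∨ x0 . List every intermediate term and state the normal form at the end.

Answer: normal form = x0  (in 3 steps)

Reduction:
  start: ((F ∧ x0) ∨ F) ∨ x0
  [1] (F ∧ x0) ∨ x0
  [2] F ∨ x0
  [3] x0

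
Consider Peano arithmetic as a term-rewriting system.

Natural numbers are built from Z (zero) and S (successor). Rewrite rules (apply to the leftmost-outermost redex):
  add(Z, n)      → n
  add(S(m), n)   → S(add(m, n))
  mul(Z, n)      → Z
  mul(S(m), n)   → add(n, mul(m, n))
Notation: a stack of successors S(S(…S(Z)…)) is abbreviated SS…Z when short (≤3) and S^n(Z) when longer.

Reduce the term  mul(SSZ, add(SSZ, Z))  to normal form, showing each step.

  start: mul(SSZ, add(SSZ, Z))
  [1] add(add(SSZ, Z), mul(SZ, add(SSZ, Z)))
  [2] add(S(add(SZ, Z)), mul(SZ, add(SSZ, Z)))
  [3] S(add(add(SZ, Z), mul(SZ, add(SSZ, Z))))
  [4] S(add(S(add(Z, Z)), mul(SZ, add(SSZ, Z))))
  [5] S(S(add(add(Z, Z), mul(SZ, add(SSZ, Z)))))
  [6] S(S(add(Z, mul(SZ, add(SSZ, Z)))))
  [7] S(S(mul(SZ, add(SSZ, Z))))
  [8] S(S(add(add(SSZ, Z), mul(Z, add(SSZ, Z)))))
  [9] S(S(add(S(add(SZ, Z)), mul(Z, add(SSZ, Z)))))
  [10] S(S(S(add(add(SZ, Z), mul(Z, add(SSZ, Z))))))
  [11] S(S(S(add(S(add(Z, Z)), mul(Z, add(SSZ, Z))))))
  [12] S(S(S(S(add(add(Z, Z), mul(Z, add(SSZ, Z)))))))
  [13] S(S(S(S(add(Z, mul(Z, add(SSZ, Z)))))))
  [14] S(S(S(S(mul(Z, add(SSZ, Z))))))
  [15] S^4(Z)

Answer: normal form = S^4(Z)  (in 15 steps)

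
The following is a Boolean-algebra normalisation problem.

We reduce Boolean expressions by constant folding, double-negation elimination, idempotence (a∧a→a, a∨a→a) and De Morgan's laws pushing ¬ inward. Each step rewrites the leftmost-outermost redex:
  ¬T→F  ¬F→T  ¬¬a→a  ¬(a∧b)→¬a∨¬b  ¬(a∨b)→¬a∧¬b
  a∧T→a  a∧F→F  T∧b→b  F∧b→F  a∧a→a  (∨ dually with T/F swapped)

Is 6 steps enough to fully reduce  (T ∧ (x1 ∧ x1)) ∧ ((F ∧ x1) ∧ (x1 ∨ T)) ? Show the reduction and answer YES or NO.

  start: (T ∧ (x1 ∧ x1)) ∧ ((F ∧ x1) ∧ (x1 ∨ T))
  [1] (x1 ∧ x1) ∧ ((F ∧ x1) ∧ (x1 ∨ T))
  [2] x1 ∧ ((F ∧ x1) ∧ (x1 ∨ T))
  [3] x1 ∧ (F ∧ (x1 ∨ T))
  [4] x1 ∧ F
  [5] F

Answer: YES — reaches normal form F in 5 ≤ 6 steps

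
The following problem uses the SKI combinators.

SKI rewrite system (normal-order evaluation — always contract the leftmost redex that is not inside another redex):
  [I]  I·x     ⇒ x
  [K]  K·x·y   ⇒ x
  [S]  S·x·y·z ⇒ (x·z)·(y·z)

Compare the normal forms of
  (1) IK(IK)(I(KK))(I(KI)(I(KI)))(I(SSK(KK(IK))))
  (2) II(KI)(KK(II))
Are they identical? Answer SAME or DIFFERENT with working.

Term A:
  start: IK(IK)(I(KK))(I(KI)(I(KI)))(I(SSK(KK(IK))))
  →1  K(IK)(I(KK))(I(KI)(I(KI)))(I(SSK(KK(IK))))
  →2  IK(I(KI)(I(KI)))(I(SSK(KK(IK))))
  →3  K(I(KI)(I(KI)))(I(SSK(KK(IK))))
  →4  I(KI)(I(KI))
  →5  KI(I(KI))
  →6  I

Term B:
  start: II(KI)(KK(II))
  →1  I(KI)(KK(II))
  →2  KI(KK(II))
  →3  I

Answer: SAME — A ⇓ I, B ⇓ I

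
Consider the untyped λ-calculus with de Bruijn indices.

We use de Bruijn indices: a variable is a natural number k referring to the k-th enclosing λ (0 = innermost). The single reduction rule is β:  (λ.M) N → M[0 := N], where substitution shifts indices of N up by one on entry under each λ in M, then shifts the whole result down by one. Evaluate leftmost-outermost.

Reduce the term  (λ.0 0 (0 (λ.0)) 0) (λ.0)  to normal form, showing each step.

Answer: normal form = λ.0  (in 5 steps)

Working:
  start: (λ.0 0 (0 (λ.0)) 0) (λ.0)
  [1] (λ.0) (λ.0) ((λ.0) (λ.0)) (λ.0)
  [2] (λ.0) ((λ.0) (λ.0)) (λ.0)
  [3] (λ.0) (λ.0) (λ.0)
  [4] (λ.0) (λ.0)
  [5] λ.0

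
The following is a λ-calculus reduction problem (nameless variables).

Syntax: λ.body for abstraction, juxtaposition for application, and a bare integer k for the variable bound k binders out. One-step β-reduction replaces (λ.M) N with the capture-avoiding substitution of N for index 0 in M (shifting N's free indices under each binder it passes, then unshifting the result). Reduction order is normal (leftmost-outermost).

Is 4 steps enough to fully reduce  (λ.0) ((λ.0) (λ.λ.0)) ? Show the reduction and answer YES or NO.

  start: (λ.0) ((λ.0) (λ.λ.0))
  [1] (λ.0) (λ.λ.0)
  [2] λ.λ.0

Answer: YES — reaches normal form λ.λ.0 in 2 ≤ 4 steps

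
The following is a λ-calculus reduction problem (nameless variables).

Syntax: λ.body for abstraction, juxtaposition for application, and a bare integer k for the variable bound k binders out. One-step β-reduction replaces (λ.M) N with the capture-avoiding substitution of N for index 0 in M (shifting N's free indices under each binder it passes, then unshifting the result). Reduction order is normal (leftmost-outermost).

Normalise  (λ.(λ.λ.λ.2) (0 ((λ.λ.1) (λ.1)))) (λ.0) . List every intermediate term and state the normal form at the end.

Answer: normal form = λ.λ.λ.λ.λ.0  (in 4 steps)

Working:
  start: (λ.(λ.λ.λ.2) (0 ((λ.λ.1) (λ.1)))) (λ.0)
  [1] (λ.λ.λ.2) ((λ.0) ((λ.λ.1) (λ.λ.0)))
  [2] λ.λ.(λ.0) ((λ.λ.1) (λ.λ.0))
  [3] λ.λ.(λ.λ.1) (λ.λ.0)
  [4] λ.λ.λ.λ.λ.0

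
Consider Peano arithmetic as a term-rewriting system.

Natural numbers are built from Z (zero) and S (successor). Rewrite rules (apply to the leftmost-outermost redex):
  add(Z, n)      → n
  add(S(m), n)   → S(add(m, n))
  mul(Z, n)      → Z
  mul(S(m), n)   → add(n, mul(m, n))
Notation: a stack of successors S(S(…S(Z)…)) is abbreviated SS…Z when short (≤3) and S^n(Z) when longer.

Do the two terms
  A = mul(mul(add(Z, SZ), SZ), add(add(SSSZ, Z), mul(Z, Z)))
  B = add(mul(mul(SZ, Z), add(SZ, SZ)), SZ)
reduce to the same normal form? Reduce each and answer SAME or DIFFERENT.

Term A:
  start: mul(mul(add(Z, SZ), SZ), add(add(SSSZ, Z), mul(Z, Z)))
  [1] mul(mul(SZ, SZ), add(add(SSSZ, Z), mul(Z, Z)))
  [2] mul(add(SZ, mul(Z, SZ)), add(add(SSSZ, Z), mul(Z, Z)))
  [3] mul(S(add(Z, mul(Z, SZ))), add(add(SSSZ, Z), mul(Z, Z)))
  [4] add(add(add(SSSZ, Z), mul(Z, Z)), mul(add(Z, mul(Z, SZ)), add(add(SSSZ, Z), mul(Z, Z))))
  [5] add(add(S(add(SSZ, Z)), mul(Z, Z)), mul(add(Z, mul(Z, SZ)), add(add(SSSZ, Z), mul(Z, Z))))
  [6] add(S(add(add(SSZ, Z), mul(Z, Z))), mul(add(Z, mul(Z, SZ)), add(add(SSSZ, Z), mul(Z, Z))))
  [7] S(add(add(add(SSZ, Z), mul(Z, Z)), mul(add(Z, mul(Z, SZ)), add(add(SSSZ, Z), mul(Z, Z)))))
  [8] S(add(add(S(add(SZ, Z)), mul(Z, Z)), mul(add(Z, mul(Z, SZ)), add(add(SSSZ, Z), mul(Z, Z)))))
  [9] S(add(S(add(add(SZ, Z), mul(Z, Z))), mul(add(Z, mul(Z, SZ)), add(add(SSSZ, Z), mul(Z, Z)))))
  [10] S(S(add(add(add(SZ, Z), mul(Z, Z)), mul(add(Z, mul(Z, SZ)), add(add(SSSZ, Z), mul(Z, Z))))))
  [11] S(S(add(add(S(add(Z, Z)), mul(Z, Z)), mul(add(Z, mul(Z, SZ)), add(add(SSSZ, Z), mul(Z, Z))))))
  [12] S(S(add(S(add(add(Z, Z), mul(Z, Z))), mul(add(Z, mul(Z, SZ)), add(add(SSSZ, Z), mul(Z, Z))))))
  [13] S(S(S(add(add(add(Z, Z), mul(Z, Z)), mul(add(Z, mul(Z, SZ)), add(add(SSSZ, Z), mul(Z, Z)))))))
  [14] S(S(S(add(add(Z, mul(Z, Z)), mul(add(Z, mul(Z, SZ)), add(add(SSSZ, Z), mul(Z, Z)))))))
  [15] S(S(S(add(mul(Z, Z), mul(add(Z, mul(Z, SZ)), add(add(SSSZ, Z), mul(Z, Z)))))))
  [16] S(S(S(add(Z, mul(add(Z, mul(Z, SZ)), add(add(SSSZ, Z), mul(Z, Z)))))))
  [17] S(S(S(mul(add(Z, mul(Z, SZ)), add(add(SSSZ, Z), mul(Z, Z))))))
  [18] S(S(S(mul(mul(Z, SZ), add(add(SSSZ, Z), mul(Z, Z))))))
  [19] S(S(S(mul(Z, add(add(SSSZ, Z), mul(Z, Z))))))
  [20] SSSZ

Term B:
  start: add(mul(mul(SZ, Z), add(SZ, SZ)), SZ)
  [1] add(mul(add(Z, mul(Z, Z)), add(SZ, SZ)), SZ)
  [2] add(mul(mul(Z, Z), add(SZ, SZ)), SZ)
  [3] add(mul(Z, add(SZ, SZ)), SZ)
  [4] add(Z, SZ)
  [5] SZ

Answer: DIFFERENT — A ⇓ SSSZ, B ⇓ SZ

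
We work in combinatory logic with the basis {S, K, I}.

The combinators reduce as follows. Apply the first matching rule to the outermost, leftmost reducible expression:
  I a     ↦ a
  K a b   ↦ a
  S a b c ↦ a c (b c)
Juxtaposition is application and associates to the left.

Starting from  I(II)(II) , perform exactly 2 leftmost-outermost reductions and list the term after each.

  start: I(II)(II)
  step 1: II(II)
  step 2: I(II)

Answer: after 2 steps: I(II)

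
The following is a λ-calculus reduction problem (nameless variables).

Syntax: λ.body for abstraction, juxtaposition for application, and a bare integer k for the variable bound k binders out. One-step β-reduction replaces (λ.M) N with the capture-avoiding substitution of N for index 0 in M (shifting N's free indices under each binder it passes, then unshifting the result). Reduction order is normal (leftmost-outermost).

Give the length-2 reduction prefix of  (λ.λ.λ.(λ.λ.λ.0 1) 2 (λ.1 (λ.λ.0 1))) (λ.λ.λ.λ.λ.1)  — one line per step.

  start: (λ.λ.λ.(λ.λ.λ.0 1) 2 (λ.1 (λ.λ.0 1))) (λ.λ.λ.λ.λ.1)
  →1  λ.λ.(λ.λ.λ.0 1) (λ.λ.λ.λ.λ.1) (λ.1 (λ.λ.0 1))
  →2  λ.λ.(λ.λ.0 1) (λ.1 (λ.λ.0 1))

Answer: after 2 steps: λ.λ.(λ.λ.0 1) (λ.1 (λ.λ.0 1))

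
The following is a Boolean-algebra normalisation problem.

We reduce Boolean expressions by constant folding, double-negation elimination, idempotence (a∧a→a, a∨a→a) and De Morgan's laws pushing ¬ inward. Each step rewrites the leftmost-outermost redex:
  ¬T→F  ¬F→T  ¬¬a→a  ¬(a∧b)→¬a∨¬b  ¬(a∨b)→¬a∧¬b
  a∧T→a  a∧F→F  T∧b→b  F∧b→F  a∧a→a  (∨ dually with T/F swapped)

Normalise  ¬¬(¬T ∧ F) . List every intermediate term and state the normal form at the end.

  start: ¬¬(¬T ∧ F)
  step 1: ¬T ∧ F
  step 2: F

Answer: normal form = F  (in 2 steps)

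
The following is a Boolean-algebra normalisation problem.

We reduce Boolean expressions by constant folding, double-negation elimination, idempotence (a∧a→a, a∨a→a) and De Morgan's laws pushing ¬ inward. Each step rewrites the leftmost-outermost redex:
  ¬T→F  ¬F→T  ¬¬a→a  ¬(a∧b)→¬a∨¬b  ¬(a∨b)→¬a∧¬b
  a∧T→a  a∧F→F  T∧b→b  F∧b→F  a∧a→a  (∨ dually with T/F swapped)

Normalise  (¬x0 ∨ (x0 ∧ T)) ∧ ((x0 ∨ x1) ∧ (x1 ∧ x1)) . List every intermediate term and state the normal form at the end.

Answer: normal form = (¬x0 ∨ x0) ∧ ((x0 ∨ x1) ∧ x1)  (in 2 steps)

Derivation:
  start: (¬x0 ∨ (x0 ∧ T)) ∧ ((x0 ∨ x1) ∧ (x1 ∧ x1))
  [1] (¬x0 ∨ x0) ∧ ((x0 ∨ x1) ∧ (x1 ∧ x1))
  [2] (¬x0 ∨ x0) ∧ ((x0 ∨ x1) ∧ x1)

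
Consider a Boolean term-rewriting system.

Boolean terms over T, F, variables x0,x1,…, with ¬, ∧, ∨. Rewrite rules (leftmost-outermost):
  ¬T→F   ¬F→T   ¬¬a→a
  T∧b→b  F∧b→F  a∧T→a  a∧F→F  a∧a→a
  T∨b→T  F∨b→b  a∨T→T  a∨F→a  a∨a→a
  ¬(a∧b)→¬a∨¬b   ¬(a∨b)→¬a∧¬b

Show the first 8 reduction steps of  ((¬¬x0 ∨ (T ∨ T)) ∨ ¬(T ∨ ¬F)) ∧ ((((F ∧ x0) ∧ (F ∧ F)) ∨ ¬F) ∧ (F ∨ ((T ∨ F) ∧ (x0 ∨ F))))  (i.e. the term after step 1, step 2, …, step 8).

Answer: after 8 steps: ¬F ∧ (F ∨ ((T ∨ F) ∧ (x0 ∨ F)))

Reduction:
  start: ((¬¬x0 ∨ (T ∨ T)) ∨ ¬(T ∨ ¬F)) ∧ ((((F ∧ x0) ∧ (F ∧ F)) ∨ ¬F) ∧ (F ∨ ((T ∨ F) ∧ (x0 ∨ F))))
  [1] ((x0 ∨ (T ∨ T)) ∨ ¬(T ∨ ¬F)) ∧ ((((F ∧ x0) ∧ (F ∧ F)) ∨ ¬F) ∧ (F ∨ ((T ∨ F) ∧ (x0 ∨ F))))
  [2] ((x0 ∨ T) ∨ ¬(T ∨ ¬F)) ∧ ((((F ∧ x0) ∧ (F ∧ F)) ∨ ¬F) ∧ (F ∨ ((T ∨ F) ∧ (x0 ∨ F))))
  [3] (T ∨ ¬(T ∨ ¬F)) ∧ ((((F ∧ x0) ∧ (F ∧ F)) ∨ ¬F) ∧ (F ∨ ((T ∨ F) ∧ (x0 ∨ F))))
  [4] T ∧ ((((F ∧ x0) ∧ (F ∧ F)) ∨ ¬F) ∧ (F ∨ ((T ∨ F) ∧ (x0 ∨ F))))
  [5] (((F ∧ x0) ∧ (F ∧ F)) ∨ ¬F) ∧ (F ∨ ((T ∨ F) ∧ (x0 ∨ F)))
  [6] ((F ∧ (F ∧ F)) ∨ ¬F) ∧ (F ∨ ((T ∨ F) ∧ (x0 ∨ F)))
  [7] (F ∨ ¬F) ∧ (F ∨ ((T ∨ F) ∧ (x0 ∨ F)))
  [8] ¬F ∧ (F ∨ ((T ∨ F) ∧ (x0 ∨ F)))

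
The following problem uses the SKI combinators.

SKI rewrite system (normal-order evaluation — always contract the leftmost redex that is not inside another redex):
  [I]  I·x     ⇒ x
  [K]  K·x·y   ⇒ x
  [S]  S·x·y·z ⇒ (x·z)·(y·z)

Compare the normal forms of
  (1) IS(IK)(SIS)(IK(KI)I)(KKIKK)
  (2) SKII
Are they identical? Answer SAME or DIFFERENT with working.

Term A:
  start: IS(IK)(SIS)(IK(KI)I)(KKIKK)
  [1] S(IK)(SIS)(IK(KI)I)(KKIKK)
  [2] IK(IK(KI)I)(SIS(IK(KI)I))(KKIKK)
  [3] K(IK(KI)I)(SIS(IK(KI)I))(KKIKK)
  [4] IK(KI)I(KKIKK)
  [5] K(KI)I(KKIKK)
  [6] KI(KKIKK)
  [7] I

Term B:
  start: SKII
  [1] KI(II)
  [2] I

Answer: SAME — A ⇓ I, B ⇓ I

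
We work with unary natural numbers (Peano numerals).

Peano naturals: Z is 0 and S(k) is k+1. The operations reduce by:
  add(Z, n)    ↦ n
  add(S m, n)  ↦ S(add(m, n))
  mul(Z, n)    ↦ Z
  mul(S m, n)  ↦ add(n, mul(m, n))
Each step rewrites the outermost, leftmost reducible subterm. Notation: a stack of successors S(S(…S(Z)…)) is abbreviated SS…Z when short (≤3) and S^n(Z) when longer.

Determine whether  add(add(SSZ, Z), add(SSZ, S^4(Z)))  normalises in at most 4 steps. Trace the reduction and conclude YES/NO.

  start: add(add(SSZ, Z), add(SSZ, S^4(Z)))
  [1] add(S(add(SZ, Z)), add(SSZ, S^4(Z)))
  [2] S(add(add(SZ, Z), add(SSZ, S^4(Z))))
  [3] S(add(S(add(Z, Z)), add(SSZ, S^4(Z))))
  [4] S(S(add(add(Z, Z), add(SSZ, S^4(Z)))))

Answer: NO — after 4 steps the term is S(S(add(add(Z, Z), add(SSZ, S^4(Z))))), not yet normal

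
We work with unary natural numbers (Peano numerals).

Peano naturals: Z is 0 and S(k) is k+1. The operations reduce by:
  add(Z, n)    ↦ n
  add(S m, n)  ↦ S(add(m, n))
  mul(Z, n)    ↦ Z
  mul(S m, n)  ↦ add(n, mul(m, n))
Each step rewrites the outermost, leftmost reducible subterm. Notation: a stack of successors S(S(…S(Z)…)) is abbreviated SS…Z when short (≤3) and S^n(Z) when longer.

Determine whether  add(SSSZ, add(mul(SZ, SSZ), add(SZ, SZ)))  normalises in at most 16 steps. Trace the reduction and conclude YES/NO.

Answer: YES — reaches normal form S^7(Z) in 14 ≤ 16 steps

Reduction:
  start: add(SSSZ, add(mul(SZ, SSZ), add(SZ, SZ)))
  step 1: S(add(SSZ, add(mul(SZ, SSZ), add(SZ, SZ))))
  step 2: S(S(add(SZ, add(mul(SZ, SSZ), add(SZ, SZ)))))
  step 3: S(S(S(add(Z, add(mul(SZ, SSZ), add(SZ, SZ))))))
  step 4: S(S(S(add(mul(SZ, SSZ), add(SZ, SZ)))))
  step 5: S(S(S(add(add(SSZ, mul(Z, SSZ)), add(SZ, SZ)))))
  step 6: S(S(S(add(S(add(SZ, mul(Z, SSZ))), add(SZ, SZ)))))
  step 7: S(S(S(S(add(add(SZ, mul(Z, SSZ)), add(SZ, SZ))))))
  step 8: S(S(S(S(add(S(add(Z, mul(Z, SSZ))), add(SZ, SZ))))))
  step 9: S(S(S(S(S(add(add(Z, mul(Z, SSZ)), add(SZ, SZ)))))))
  step 10: S(S(S(S(S(add(mul(Z, SSZ), add(SZ, SZ)))))))
  step 11: S(S(S(S(S(add(Z, add(SZ, SZ)))))))
  step 12: S(S(S(S(S(add(SZ, SZ))))))
  step 13: S(S(S(S(S(S(add(Z, SZ)))))))
  step 14: S^7(Z)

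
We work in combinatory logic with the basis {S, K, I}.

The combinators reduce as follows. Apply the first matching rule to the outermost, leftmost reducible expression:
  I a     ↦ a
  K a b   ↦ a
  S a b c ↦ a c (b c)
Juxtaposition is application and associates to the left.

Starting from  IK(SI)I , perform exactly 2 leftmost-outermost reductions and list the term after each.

Answer: after 2 steps: SI

Working:
  start: IK(SI)I
  →1  K(SI)I
  →2  SI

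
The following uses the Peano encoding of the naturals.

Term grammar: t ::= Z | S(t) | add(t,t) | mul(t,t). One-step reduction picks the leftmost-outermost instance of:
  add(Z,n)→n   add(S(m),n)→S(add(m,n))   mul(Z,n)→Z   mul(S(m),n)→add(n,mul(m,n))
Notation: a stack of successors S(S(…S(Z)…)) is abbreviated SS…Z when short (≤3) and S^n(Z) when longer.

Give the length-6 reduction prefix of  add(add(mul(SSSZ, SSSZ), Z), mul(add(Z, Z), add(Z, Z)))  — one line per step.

  start: add(add(mul(SSSZ, SSSZ), Z), mul(add(Z, Z), add(Z, Z)))
  [1] add(add(add(SSSZ, mul(SSZ, SSSZ)), Z), mul(add(Z, Z), add(Z, Z)))
  [2] add(add(S(add(SSZ, mul(SSZ, SSSZ))), Z), mul(add(Z, Z), add(Z, Z)))
  [3] add(S(add(add(SSZ, mul(SSZ, SSSZ)), Z)), mul(add(Z, Z), add(Z, Z)))
  [4] S(add(add(add(SSZ, mul(SSZ, SSSZ)), Z), mul(add(Z, Z), add(Z, Z))))
  [5] S(add(add(S(add(SZ, mul(SSZ, SSSZ))), Z), mul(add(Z, Z), add(Z, Z))))
  [6] S(add(S(add(add(SZ, mul(SSZ, SSSZ)), Z)), mul(add(Z, Z), add(Z, Z))))

Answer: after 6 steps: S(add(S(add(add(SZ, mul(SSZ, SSSZ)), Z)), mul(add(Z, Z), add(Z, Z))))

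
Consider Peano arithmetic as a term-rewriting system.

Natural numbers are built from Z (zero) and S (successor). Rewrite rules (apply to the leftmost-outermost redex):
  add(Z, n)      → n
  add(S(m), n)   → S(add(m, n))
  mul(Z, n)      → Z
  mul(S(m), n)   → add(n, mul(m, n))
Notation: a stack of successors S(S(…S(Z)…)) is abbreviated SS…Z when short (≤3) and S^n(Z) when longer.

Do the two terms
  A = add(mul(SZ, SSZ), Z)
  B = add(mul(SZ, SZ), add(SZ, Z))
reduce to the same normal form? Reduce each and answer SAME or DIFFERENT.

Answer: SAME — A ⇓ SSZ, B ⇓ SSZ

Working:
Term A:
  start: add(mul(SZ, SSZ), Z)
  [1] add(add(SSZ, mul(Z, SSZ)), Z)
  [2] add(S(add(SZ, mul(Z, SSZ))), Z)
  [3] S(add(add(SZ, mul(Z, SSZ)), Z))
  [4] S(add(S(add(Z, mul(Z, SSZ))), Z))
  [5] S(S(add(add(Z, mul(Z, SSZ)), Z)))
  [6] S(S(add(mul(Z, SSZ), Z)))
  [7] S(S(add(Z, Z)))
  [8] SSZ

Term B:
  start: add(mul(SZ, SZ), add(SZ, Z))
  [1] add(add(SZ, mul(Z, SZ)), add(SZ, Z))
  [2] add(S(add(Z, mul(Z, SZ))), add(SZ, Z))
  [3] S(add(add(Z, mul(Z, SZ)), add(SZ, Z)))
  [4] S(add(mul(Z, SZ), add(SZ, Z)))
  [5] S(add(Z, add(SZ, Z)))
  [6] S(add(SZ, Z))
  [7] S(S(add(Z, Z)))
  [8] SSZ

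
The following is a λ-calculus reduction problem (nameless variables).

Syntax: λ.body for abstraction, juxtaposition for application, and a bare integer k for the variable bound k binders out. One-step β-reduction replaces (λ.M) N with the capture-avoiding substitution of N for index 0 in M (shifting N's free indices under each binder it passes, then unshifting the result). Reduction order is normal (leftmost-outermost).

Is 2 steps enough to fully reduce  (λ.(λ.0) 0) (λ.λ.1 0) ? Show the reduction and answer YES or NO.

Answer: YES — reaches normal form λ.λ.1 0 in 2 ≤ 2 steps

Working:
  start: (λ.(λ.0) 0) (λ.λ.1 0)
  [1] (λ.0) (λ.λ.1 0)
  [2] λ.λ.1 0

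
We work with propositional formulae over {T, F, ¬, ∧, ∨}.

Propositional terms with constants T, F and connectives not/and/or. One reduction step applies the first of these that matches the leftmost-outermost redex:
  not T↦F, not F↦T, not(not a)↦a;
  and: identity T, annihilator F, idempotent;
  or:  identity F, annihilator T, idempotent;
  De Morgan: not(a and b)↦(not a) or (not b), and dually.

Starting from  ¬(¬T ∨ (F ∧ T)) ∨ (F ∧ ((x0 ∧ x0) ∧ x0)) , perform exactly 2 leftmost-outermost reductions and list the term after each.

  start: ¬(¬T ∨ (F ∧ T)) ∨ (F ∧ ((x0 ∧ x0) ∧ x0))
  →1  (¬¬T ∧ ¬(F ∧ T)) ∨ (F ∧ ((x0 ∧ x0) ∧ x0))
  →2  (T ∧ ¬(F ∧ T)) ∨ (F ∧ ((x0 ∧ x0) ∧ x0))

Answer: after 2 steps: (T ∧ ¬(F ∧ T)) ∨ (F ∧ ((x0 ∧ x0) ∧ x0))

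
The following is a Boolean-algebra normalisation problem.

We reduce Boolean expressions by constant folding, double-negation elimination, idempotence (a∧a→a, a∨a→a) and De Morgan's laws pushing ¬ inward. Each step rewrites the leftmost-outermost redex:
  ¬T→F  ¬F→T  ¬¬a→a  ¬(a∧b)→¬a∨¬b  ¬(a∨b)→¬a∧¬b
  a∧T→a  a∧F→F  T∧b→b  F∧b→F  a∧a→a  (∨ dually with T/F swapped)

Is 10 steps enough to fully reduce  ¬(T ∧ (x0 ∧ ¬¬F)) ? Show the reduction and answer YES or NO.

  start: ¬(T ∧ (x0 ∧ ¬¬F))
  →1  ¬T ∨ ¬(x0 ∧ ¬¬F)
  →2  F ∨ ¬(x0 ∧ ¬¬F)
  →3  ¬(x0 ∧ ¬¬F)
  →4  ¬x0 ∨ ¬¬¬F
  →5  ¬x0 ∨ ¬F
  →6  ¬x0 ∨ T
  →7  T

Answer: YES — reaches normal form T in 7 ≤ 10 steps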